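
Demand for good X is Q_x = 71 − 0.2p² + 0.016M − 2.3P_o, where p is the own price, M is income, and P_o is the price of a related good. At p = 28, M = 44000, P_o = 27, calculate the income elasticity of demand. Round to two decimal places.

Evaluating quantity at (p, M, P_o) gives Q_x = 71 − 0.2(28)² + 0.016(44000) − 2.3(27) = 71 − 156.8 + 704 − 62.1 = 556.1.
∂Q_x/∂M = +0.016, so E_I = 0.016·(44000/556.1) ≈ 1.27.
E_I > 1: normal good (luxury).

1.27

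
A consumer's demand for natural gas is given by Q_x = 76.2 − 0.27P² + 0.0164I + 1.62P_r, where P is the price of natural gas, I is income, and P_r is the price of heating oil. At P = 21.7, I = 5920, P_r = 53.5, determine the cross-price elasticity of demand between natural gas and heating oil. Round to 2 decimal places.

Substituting, Q_x = 76.2 − 0.27(21.7)² + 0.0164(5920) + 1.62(53.5) = 76.2 − 127.1403 + 97.088 + 86.67 = 132.8177.
∂Q_x/∂P_r = +1.62, so E_xy = 1.62·(53.5/132.8177) ≈ 0.65.
E_xy > 0: the goods are substitutes.

0.65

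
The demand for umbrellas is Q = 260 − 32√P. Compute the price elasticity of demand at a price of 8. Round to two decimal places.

At P = 8, Q = 169.4903.
dQ/dP = −32/(2√P) = −32/(2·2.8284).
Point elasticity E = (dQ/dP)·(P/Q) = -5.6569 × 8/169.4903 ≈ -0.27.
|E| < 1, so demand is inelastic at this price.

-0.27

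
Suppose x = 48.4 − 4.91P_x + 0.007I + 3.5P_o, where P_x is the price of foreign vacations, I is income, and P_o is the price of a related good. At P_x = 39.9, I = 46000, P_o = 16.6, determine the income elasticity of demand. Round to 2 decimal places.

First evaluate x: 48.4 − 4.91(39.9) + 0.007(46000) + 3.5(16.6) = 48.4 − 195.909 + 322 + 58.1 = 232.591.
∂x/∂I = +0.007, so E_I = 0.007·(46000/232.591) ≈ 1.38.
E_I > 1: normal good (luxury).

1.38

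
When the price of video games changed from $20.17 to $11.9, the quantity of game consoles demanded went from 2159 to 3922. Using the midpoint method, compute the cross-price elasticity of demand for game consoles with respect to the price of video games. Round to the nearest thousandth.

-1.124

%ΔQ_x = (3922 − 2159)/[(2159+3922)/2] = 1763/3040.5 ≈ 0.5798.
%ΔP_y = (11.9 − 20.17)/[(20.17+11.9)/2] ≈ -0.5157.
E_xy = 0.5798/-0.5157 ≈ -1.124.
E_xy < 0, so game consoles and video games are complements.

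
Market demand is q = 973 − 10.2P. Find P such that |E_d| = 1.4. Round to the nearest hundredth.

Set −bP/(a − bP) = −1.4 ⇒ bP = 1.4(a − bP) ⇒ bP(1+1.4) = 1.4·a.
P = 1.4·973/(10.2·2.4) ≈ 55.65.

55.65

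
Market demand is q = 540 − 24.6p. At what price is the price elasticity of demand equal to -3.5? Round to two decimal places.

17.07

Set −bp/(a − bp) = −3.5 ⇒ bp = 3.5(a − bp) ⇒ bp(1+3.5) = 3.5·a.
p = 3.5·540/(24.6·4.5) ≈ 17.07.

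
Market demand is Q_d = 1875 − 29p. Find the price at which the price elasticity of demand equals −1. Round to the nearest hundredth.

For linear demand Q_d = a − bp, E = −bp/(a − bp). |E| = 1 ⇒ bp = a − bp ⇒ p = a/(2b).
p = 1875/(2·29) ≈ 32.33.

32.33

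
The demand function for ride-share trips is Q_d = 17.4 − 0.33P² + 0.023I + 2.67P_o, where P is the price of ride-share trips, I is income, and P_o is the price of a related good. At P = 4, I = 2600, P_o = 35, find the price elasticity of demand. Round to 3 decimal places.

-0.064

At the given point, Q_d = 17.4 − 0.33(4)² + 0.023(2600) + 2.67(35) = 17.4 − 5.28 + 59.8 + 93.45 = 165.37.
∂Q_d/∂P = −2·0.33·P = -2.64, so E_p = -2.64·(4/165.37) ≈ -0.064.
|E_p| < 1: demand is inelastic.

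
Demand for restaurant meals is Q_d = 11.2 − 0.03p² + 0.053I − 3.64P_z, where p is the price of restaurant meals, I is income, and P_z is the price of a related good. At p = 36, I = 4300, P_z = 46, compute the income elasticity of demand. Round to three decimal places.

6.952

Evaluating quantity at (p, I, P_z) gives Q_d = 11.2 − 0.03(36)² + 0.053(4300) − 3.64(46) = 11.2 − 38.88 + 227.9 − 167.44 = 32.78.
∂Q_d/∂I = +0.053, so E_I = 0.053·(4300/32.78) ≈ 6.952.
E_I > 1: normal good (luxury).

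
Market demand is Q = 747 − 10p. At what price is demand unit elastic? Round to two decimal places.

37.35

For linear demand Q = a − bp, E = −bp/(a − bp). |E| = 1 ⇒ bp = a − bp ⇒ p = a/(2b).
p = 747/(2·10) = 37.35.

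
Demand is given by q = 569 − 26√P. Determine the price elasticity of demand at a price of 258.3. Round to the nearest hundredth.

At P = 258.3, q = 151.1354.
dq/dP = −26/(2√P) = −26/(2·16.0717).
Point elasticity E = (dq/dP)·(P/q) = -0.8089 × 258.3/151.1354 ≈ -1.38.
|E| > 1, so demand is elastic at this price.

-1.38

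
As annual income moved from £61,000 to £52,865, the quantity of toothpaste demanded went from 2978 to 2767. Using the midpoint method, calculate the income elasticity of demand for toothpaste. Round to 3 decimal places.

%ΔQ = (2767 − 2978)/[(2978+2767)/2] = -211/2872.5 ≈ -0.0735.
%ΔY = (52,865 − 61,000)/[(61,000+52,865)/2] = -8135/56932.5 ≈ -0.1429.
E_I = %ΔQ/%ΔY ≈ 0.514.
E_I ∈ (0,1): normal good (necessity).

0.514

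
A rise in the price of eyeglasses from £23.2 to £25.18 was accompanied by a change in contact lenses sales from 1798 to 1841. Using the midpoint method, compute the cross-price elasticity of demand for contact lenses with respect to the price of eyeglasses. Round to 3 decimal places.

0.289

%ΔQ_x = (1841 − 1798)/[(1798+1841)/2] = 43/1819.5 ≈ 0.0236.
%ΔP_y = (25.18 − 23.2)/[(23.2+25.18)/2] ≈ 0.0819.
E_xy = 0.0236/0.0819 ≈ 0.289.
E_xy > 0, so contact lenses and eyeglasses are substitutes.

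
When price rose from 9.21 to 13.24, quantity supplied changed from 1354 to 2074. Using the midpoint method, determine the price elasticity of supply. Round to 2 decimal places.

1.17

%Δq = (2074 − 1354)/[(1354 + 2074)/2] = 720/1714 ≈ 0.4201.
%ΔP = (13.24 − 9.21)/[(9.21 + 13.24)/2] = 4.03/11.225 ≈ 0.3590.
Arc elasticity E = %Δq/%ΔP ≈ 0.4201/0.3590 ≈ 1.17.
|E| > 1: supply is elastic over this range.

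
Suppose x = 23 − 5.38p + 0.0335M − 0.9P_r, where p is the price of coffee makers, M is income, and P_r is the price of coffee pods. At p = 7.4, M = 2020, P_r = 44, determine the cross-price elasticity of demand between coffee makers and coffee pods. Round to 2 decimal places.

-3.52

Evaluating quantity at (p, M, P_r) gives x = 23 − 5.38(7.4) + 0.0335(2020) − 0.9(44) = 23 − 39.812 + 67.67 − 39.6 = 11.258.
∂x/∂P_r = −0.9, so E_xy = -0.9·(44/11.258) ≈ -3.52.
E_xy < 0: the goods are complements.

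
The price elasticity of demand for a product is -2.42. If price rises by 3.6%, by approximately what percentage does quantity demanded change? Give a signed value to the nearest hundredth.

%ΔQ ≈ E × %ΔP = (-2.42) × (3.6%) ≈ -8.71%.

-8.71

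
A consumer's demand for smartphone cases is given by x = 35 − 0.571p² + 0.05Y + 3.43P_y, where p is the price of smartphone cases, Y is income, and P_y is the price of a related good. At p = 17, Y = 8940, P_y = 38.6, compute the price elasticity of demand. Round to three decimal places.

First evaluate x: 35 − 0.571(17)² + 0.05(8940) + 3.43(38.6) = 35 − 165.019 + 447 + 132.398 = 449.379.
∂x/∂p = −2·0.571·p = -19.414, so E_p = -19.414·(17/449.379) ≈ -0.734.
|E_p| < 1: demand is inelastic.

-0.734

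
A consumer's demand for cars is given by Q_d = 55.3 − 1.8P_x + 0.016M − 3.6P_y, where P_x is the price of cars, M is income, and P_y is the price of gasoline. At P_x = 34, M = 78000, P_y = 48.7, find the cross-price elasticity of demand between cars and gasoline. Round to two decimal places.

-0.16

Evaluating quantity at (P_x, M, P_y) gives Q_d = 55.3 − 1.8(34) + 0.016(78000) − 3.6(48.7) = 55.3 − 61.2 + 1248 − 175.32 = 1066.78.
∂Q_d/∂P_y = −3.6, so E_xy = -3.6·(48.7/1066.78) ≈ -0.16.
E_xy < 0: the goods are complements.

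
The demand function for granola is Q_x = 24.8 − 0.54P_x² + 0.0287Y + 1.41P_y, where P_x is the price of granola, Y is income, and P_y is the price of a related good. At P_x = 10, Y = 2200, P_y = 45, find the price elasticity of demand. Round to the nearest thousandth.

-1.109

Substituting, Q_x = 24.8 − 0.54(10)² + 0.0287(2200) + 1.41(45) = 24.8 − 54 + 63.14 + 63.45 = 97.39.
∂Q_x/∂P_x = −2·0.54·P_x = -10.8, so E_p = -10.8·(10/97.39) ≈ -1.109.
|E_p| > 1: demand is elastic.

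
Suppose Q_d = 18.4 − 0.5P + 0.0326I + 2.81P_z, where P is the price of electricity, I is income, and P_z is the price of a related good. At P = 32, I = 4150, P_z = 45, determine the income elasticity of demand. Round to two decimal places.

0.51

At the given point, Q_d = 18.4 − 0.5(32) + 0.0326(4150) + 2.81(45) = 18.4 − 16 + 135.29 + 126.45 = 264.14.
∂Q_d/∂I = +0.0326, so E_I = 0.0326·(4150/264.14) ≈ 0.51.
E_I ∈ (0,1): normal good (necessity).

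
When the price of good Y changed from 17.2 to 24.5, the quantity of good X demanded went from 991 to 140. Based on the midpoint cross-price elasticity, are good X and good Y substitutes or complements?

%ΔQ_x = (140 − 991)/[(991+140)/2] = -851/565.5 ≈ -1.5049.
%ΔP_y = (24.5 − 17.2)/[(17.2+24.5)/2] ≈ 0.3501.
E_xy = -1.5049/0.3501 ≈ -4.298.
E_xy < 0, so the goods are complements.

complements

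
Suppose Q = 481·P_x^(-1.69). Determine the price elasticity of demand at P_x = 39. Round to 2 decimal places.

-1.69

For a Cobb–Douglas (constant-elasticity) form Q = A·P_x^α·…, the elasticity with respect to P_x equals the exponent α at every point.
Here the exponent on P_x is -1.69, so the price elasticity of demand is -1.69.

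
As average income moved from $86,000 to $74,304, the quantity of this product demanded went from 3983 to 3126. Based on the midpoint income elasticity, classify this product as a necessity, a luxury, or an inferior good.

%ΔQ = (3126 − 3983)/[(3983+3126)/2] = -857/3554.5 ≈ -0.2411.
%ΔI = (74,304 − 86,000)/[(86,000+74,304)/2] = -11696/80152 ≈ -0.1459.
E_I = %ΔQ/%ΔI ≈ 1.652.
E_I > 1: normal good (luxury).

luxury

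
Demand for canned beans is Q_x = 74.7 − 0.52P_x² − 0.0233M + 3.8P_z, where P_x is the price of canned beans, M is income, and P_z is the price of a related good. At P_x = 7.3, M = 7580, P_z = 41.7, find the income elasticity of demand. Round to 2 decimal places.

-6.12

At the given point, Q_x = 74.7 − 0.52(7.3)² − 0.0233(7580) + 3.8(41.7) = 74.7 − 27.7108 − 176.614 + 158.46 = 28.8352.
∂Q_x/∂M = −0.0233, so E_I = -0.0233·(7580/28.8352) ≈ -6.12.
E_I < 0: inferior good.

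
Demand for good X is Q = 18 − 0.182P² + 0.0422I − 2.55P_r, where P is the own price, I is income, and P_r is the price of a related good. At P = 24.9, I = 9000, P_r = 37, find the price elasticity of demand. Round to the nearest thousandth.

-1.184

First evaluate Q: 18 − 0.182(24.9)² + 0.0422(9000) − 2.55(37) = 18 − 112.8418 + 379.8 − 94.35 = 190.6082.
∂Q/∂P = −2·0.182·P = -9.0636, so E_p = -9.0636·(24.9/190.6082) ≈ -1.184.
|E_p| > 1: demand is elastic.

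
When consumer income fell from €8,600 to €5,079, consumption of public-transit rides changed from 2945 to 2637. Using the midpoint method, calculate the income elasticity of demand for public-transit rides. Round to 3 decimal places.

%ΔQ = (2637 − 2945)/[(2945+2637)/2] = -308/2791 ≈ -0.1104.
%ΔI = (5,079 − 8,600)/[(8,600+5,079)/2] = -3521/6839.5 ≈ -0.5148.
E_I = %ΔQ/%ΔI ≈ 0.214.
E_I ∈ (0,1): normal good (necessity).

0.214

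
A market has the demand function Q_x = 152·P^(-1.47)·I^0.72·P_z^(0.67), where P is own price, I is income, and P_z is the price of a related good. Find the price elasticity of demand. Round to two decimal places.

For a Cobb–Douglas (constant-elasticity) form Q_x = A·P^α·…, the elasticity with respect to P equals the exponent α at every point.
Here the exponent on P is -1.47, so the price elasticity of demand is -1.47.

-1.47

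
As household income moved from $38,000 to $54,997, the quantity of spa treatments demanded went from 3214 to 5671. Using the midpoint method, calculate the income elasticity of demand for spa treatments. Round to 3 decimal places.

1.513

%ΔQ = (5671 − 3214)/[(3214+5671)/2] = 2457/4442.5 ≈ 0.5531.
%ΔI = (54,997 − 38,000)/[(38,000+54,997)/2] = 16997/46498.5 ≈ 0.3655.
E_I = %ΔQ/%ΔI ≈ 1.513.
E_I > 1: normal good (luxury).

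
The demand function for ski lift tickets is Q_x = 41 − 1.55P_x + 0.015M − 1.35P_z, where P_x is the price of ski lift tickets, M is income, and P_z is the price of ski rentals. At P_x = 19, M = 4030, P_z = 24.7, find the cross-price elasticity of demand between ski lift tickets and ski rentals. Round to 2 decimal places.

-0.86

Substituting, Q_x = 41 − 1.55(19) + 0.015(4030) − 1.35(24.7) = 41 − 29.45 + 60.45 − 33.345 = 38.655.
∂Q_x/∂P_z = −1.35, so E_xy = -1.35·(24.7/38.655) ≈ -0.86.
E_xy < 0: the goods are complements.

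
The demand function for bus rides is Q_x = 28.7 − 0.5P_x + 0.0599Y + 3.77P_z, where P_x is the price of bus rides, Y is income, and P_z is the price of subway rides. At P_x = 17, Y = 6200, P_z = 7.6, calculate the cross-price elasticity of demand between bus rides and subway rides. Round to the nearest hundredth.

0.07

At the given point, Q_x = 28.7 − 0.5(17) + 0.0599(6200) + 3.77(7.6) = 28.7 − 8.5 + 371.38 + 28.652 = 420.232.
∂Q_x/∂P_z = +3.77, so E_xy = 3.77·(7.6/420.232) ≈ 0.07.
E_xy > 0: the goods are substitutes.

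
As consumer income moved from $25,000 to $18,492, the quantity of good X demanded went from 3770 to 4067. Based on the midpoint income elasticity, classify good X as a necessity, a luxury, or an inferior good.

%ΔQ = (4067 − 3770)/[(3770+4067)/2] = 297/3918.5 ≈ 0.0758.
%ΔY = (18,492 − 25,000)/[(25,000+18,492)/2] = -6508/21746 ≈ -0.2993.
E_I = %ΔQ/%ΔY ≈ -0.253.
E_I < 0: inferior good.

inferior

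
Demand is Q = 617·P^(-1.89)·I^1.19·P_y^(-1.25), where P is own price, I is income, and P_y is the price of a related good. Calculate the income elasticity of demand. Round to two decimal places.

For a Cobb–Douglas (constant-elasticity) form Q = A·I^α·…, the elasticity with respect to I equals the exponent α at every point.
Here the exponent on I is 1.19, so the income elasticity of demand is 1.19.

1.19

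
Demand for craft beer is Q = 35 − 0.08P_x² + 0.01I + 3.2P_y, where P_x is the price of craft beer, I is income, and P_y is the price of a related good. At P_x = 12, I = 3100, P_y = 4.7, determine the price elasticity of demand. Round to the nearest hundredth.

-0.33

Evaluating quantity at (P_x, I, P_y) gives Q = 35 − 0.08(12)² + 0.01(3100) + 3.2(4.7) = 35 − 11.52 + 31 + 15.04 = 69.52.
∂Q/∂P_x = −2·0.08·P_x = -1.92, so E_p = -1.92·(12/69.52) ≈ -0.33.
|E_p| < 1: demand is inelastic.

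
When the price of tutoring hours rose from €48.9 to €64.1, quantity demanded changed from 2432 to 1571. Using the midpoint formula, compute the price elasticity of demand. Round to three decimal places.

-1.599

%ΔQ = (1571 − 2432)/[(2432 + 1571)/2] = -861/2001.5 ≈ -0.4302.
%ΔP = (64.1 − 48.9)/[(48.9 + 64.1)/2] = 15.2/56.5 ≈ 0.2690.
Arc elasticity E = %ΔQ/%ΔP ≈ -0.4302/0.2690 ≈ -1.599.
|E| > 1: demand is elastic over this range.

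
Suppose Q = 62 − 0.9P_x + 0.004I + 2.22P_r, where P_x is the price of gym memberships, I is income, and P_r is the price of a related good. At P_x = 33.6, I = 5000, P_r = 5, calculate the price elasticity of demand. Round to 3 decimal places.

-0.481

Substituting, Q = 62 − 0.9(33.6) + 0.004(5000) + 2.22(5) = 62 − 30.24 + 20 + 11.1 = 62.86.
∂Q/∂P_x = −0.9, so E_p = (−0.9)·(33.6/62.86) ≈ -0.481.
|E_p| < 1: demand is inelastic.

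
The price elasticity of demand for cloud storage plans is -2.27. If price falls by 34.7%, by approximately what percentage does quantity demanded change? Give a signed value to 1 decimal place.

78.8

%ΔQ ≈ E × %ΔP = (-2.27) × (-34.7%) ≈ 78.8%.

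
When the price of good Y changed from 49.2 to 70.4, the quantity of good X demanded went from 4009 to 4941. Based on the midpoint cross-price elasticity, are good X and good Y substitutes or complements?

substitutes

%ΔQ_x = (4941 − 4009)/[(4009+4941)/2] = 932/4475 ≈ 0.2083.
%ΔP_y = (70.4 − 49.2)/[(49.2+70.4)/2] ≈ 0.3545.
E_xy = 0.2083/0.3545 ≈ 0.587.
E_xy > 0, so the goods are substitutes.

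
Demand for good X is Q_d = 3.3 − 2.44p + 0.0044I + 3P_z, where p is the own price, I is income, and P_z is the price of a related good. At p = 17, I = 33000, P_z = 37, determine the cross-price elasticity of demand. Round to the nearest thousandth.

Substituting, Q_d = 3.3 − 2.44(17) + 0.0044(33000) + 3(37) = 3.3 − 41.48 + 145.2 + 111 = 218.02.
∂Q_d/∂P_z = +3, so E_xy = 3·(37/218.02) ≈ 0.509.
E_xy > 0: the goods are substitutes.

0.509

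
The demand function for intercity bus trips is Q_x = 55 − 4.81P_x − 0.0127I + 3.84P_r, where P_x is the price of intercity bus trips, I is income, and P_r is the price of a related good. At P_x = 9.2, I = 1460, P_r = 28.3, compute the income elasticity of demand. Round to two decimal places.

-0.18

Q_x = 55 − 4.81(9.2) − 0.0127(1460) + 3.84(28.3) = 55 − 44.252 − 18.542 + 108.672 = 100.878.
∂Q_x/∂I = −0.0127, so E_I = -0.0127·(1460/100.878) ≈ -0.18.
E_I < 0: inferior good.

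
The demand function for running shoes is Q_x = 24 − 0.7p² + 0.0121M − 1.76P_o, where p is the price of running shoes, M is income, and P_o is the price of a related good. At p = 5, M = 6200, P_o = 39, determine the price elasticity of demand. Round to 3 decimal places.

Substituting, Q_x = 24 − 0.7(5)² + 0.0121(6200) − 1.76(39) = 24 − 17.5 + 75.02 − 68.64 = 12.88.
∂Q_x/∂p = −2·0.7·p = -7, so E_p = -7·(5/12.88) ≈ -2.717.
|E_p| > 1: demand is elastic.

-2.717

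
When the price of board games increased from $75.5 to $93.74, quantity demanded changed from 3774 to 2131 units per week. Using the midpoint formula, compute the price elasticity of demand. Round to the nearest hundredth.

%Δq = (2131 − 3774)/[(3774 + 2131)/2] = -1643/2952.5 ≈ -0.5565.
%Δp = (93.74 − 75.5)/[(75.5 + 93.74)/2] = 18.24/84.62 ≈ 0.2156.
Arc elasticity E = %Δq/%Δp ≈ -0.5565/0.2156 ≈ -2.58.
|E| > 1: demand is elastic over this range.

-2.58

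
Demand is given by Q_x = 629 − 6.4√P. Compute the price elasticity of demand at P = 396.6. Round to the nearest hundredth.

At P = 396.6, Q_x = 501.5452.
dQ_x/dP = −6.4/(2√P) = −6.4/(2·19.9148).
Point elasticity E = (dQ_x/dP)·(P/Q_x) = -0.1607 × 396.6/501.5452 ≈ -0.13.
|E| < 1, so demand is inelastic at this price.

-0.13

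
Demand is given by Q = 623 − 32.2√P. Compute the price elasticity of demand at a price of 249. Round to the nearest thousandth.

At P = 249, Q = 114.8926.
dQ/dP = −32.2/(2√P) = −32.2/(2·15.7797).
Point elasticity E = (dQ/dP)·(P/Q) = -1.0203 × 249/114.8926 ≈ -2.211.
|E| > 1, so demand is elastic at this price.

-2.211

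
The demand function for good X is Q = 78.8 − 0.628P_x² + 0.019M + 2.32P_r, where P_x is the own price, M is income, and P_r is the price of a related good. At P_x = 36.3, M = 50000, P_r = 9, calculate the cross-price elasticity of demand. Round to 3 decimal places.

0.094

Substituting, Q = 78.8 − 0.628(36.3)² + 0.019(50000) + 2.32(9) = 78.8 − 827.5093 + 950 + 20.88 = 222.1707.
∂Q/∂P_r = +2.32, so E_xy = 2.32·(9/222.1707) ≈ 0.094.
E_xy > 0: the goods are substitutes.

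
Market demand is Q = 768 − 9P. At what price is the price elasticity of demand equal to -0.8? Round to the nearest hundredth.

Set −bP/(a − bP) = −0.8 ⇒ bP = 0.8(a − bP) ⇒ bP(1+0.8) = 0.8·a.
P = 0.8·768/(9·1.8) ≈ 37.93.

37.93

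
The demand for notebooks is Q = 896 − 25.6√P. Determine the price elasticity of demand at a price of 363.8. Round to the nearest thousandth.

At P = 363.8, Q = 407.7173.
dQ/dP = −25.6/(2√P) = −25.6/(2·19.0735).
Point elasticity E = (dQ/dP)·(P/Q) = -0.6711 × 363.8/407.7173 ≈ -0.599.
|E| < 1, so demand is inelastic at this price.

-0.599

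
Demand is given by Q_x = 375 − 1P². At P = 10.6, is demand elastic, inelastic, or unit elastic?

inelastic

At P = 10.6, Q_x = 262.64.
dQ_x/dP = −2·1·P = −21.2.
Point elasticity E = (dQ_x/dP)·(P/Q_x) = -21.2 × 10.6/262.64 ≈ -0.856.
|E| ≈ 0.856 < 1, so demand is inelastic.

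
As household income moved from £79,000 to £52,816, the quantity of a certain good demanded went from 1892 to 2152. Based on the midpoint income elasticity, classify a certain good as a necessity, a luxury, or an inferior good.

inferior

%ΔQ = (2152 − 1892)/[(1892+2152)/2] = 260/2022 ≈ 0.1286.
%ΔY = (52,816 − 79,000)/[(79,000+52,816)/2] = -26184/65908 ≈ -0.3973.
E_I = %ΔQ/%ΔY ≈ -0.324.
E_I < 0: inferior good.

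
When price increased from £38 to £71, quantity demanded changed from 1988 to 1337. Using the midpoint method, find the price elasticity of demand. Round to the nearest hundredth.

%ΔQ = (1337 − 1988)/[(1988 + 1337)/2] = -651/1662.5 ≈ -0.3916.
%ΔP = (71 − 38)/[(38 + 71)/2] = 33/54.5 ≈ 0.6055.
Arc elasticity E = %ΔQ/%ΔP ≈ -0.3916/0.6055 ≈ -0.65.
|E| < 1: demand is inelastic over this range.

-0.65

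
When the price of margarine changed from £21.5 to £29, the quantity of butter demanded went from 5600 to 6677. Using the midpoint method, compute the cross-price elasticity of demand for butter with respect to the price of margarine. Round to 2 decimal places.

0.59

%ΔQ_x = (6677 − 5600)/[(5600+6677)/2] = 1077/6138.5 ≈ 0.1755.
%ΔP_y = (29 − 21.5)/[(21.5+29)/2] ≈ 0.2970.
E_xy = 0.1755/0.2970 ≈ 0.59.
E_xy > 0, so butter and margarine are substitutes.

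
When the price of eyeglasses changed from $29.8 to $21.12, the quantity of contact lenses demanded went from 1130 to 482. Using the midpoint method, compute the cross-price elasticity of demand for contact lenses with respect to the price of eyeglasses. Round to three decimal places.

2.358

%ΔQ_x = (482 − 1130)/[(1130+482)/2] = -648/806 ≈ -0.8040.
%ΔP_y = (21.12 − 29.8)/[(29.8+21.12)/2] ≈ -0.3409.
E_xy = -0.8040/-0.3409 ≈ 2.358.
E_xy > 0, so contact lenses and eyeglasses are substitutes.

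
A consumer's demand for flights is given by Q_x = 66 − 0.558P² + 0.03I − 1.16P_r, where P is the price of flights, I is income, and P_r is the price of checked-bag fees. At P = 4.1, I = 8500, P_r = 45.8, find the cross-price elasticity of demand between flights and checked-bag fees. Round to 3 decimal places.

Evaluating quantity at (P, I, P_r) gives Q_x = 66 − 0.558(4.1)² + 0.03(8500) − 1.16(45.8) = 66 − 9.38 + 255 − 53.128 = 258.492.
∂Q_x/∂P_r = −1.16, so E_xy = -1.16·(45.8/258.492) ≈ -0.206.
E_xy < 0: the goods are complements.

-0.206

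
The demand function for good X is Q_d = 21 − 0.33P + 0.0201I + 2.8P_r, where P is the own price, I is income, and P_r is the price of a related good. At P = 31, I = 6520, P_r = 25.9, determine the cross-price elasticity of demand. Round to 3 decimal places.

Q_d = 21 − 0.33(31) + 0.0201(6520) + 2.8(25.9) = 21 − 10.23 + 131.052 + 72.52 = 214.342.
∂Q_d/∂P_r = +2.8, so E_xy = 2.8·(25.9/214.342) ≈ 0.338.
E_xy > 0: the goods are substitutes.

0.338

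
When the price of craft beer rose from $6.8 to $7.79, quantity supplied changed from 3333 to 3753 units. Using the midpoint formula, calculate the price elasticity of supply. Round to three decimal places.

%ΔQ = (3753 − 3333)/[(3333 + 3753)/2] = 420/3543 ≈ 0.1185.
%Δp = (7.79 − 6.8)/[(6.8 + 7.79)/2] = 0.99/7.295 ≈ 0.1357.
Arc elasticity E = %ΔQ/%Δp ≈ 0.1185/0.1357 ≈ 0.874.
|E| < 1: supply is inelastic over this range.

0.874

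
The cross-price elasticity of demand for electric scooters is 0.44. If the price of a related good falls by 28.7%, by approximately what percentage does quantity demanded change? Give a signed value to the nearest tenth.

-12.6

%ΔQ ≈ E × %ΔP_y = (0.44) × (-28.7%) ≈ -12.6%.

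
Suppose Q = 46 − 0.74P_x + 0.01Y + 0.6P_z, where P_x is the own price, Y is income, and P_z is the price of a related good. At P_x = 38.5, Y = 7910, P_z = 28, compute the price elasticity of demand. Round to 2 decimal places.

-0.25

At the given point, Q = 46 − 0.74(38.5) + 0.01(7910) + 0.6(28) = 46 − 28.49 + 79.1 + 16.8 = 113.41.
∂Q/∂P_x = −0.74, so E_p = (−0.74)·(38.5/113.41) ≈ -0.25.
|E_p| < 1: demand is inelastic.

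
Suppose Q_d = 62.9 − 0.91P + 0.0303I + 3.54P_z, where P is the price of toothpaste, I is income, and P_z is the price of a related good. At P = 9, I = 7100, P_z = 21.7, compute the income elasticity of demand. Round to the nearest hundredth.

First evaluate Q_d: 62.9 − 0.91(9) + 0.0303(7100) + 3.54(21.7) = 62.9 − 8.19 + 215.13 + 76.818 = 346.658.
∂Q_d/∂I = +0.0303, so E_I = 0.0303·(7100/346.658) ≈ 0.62.
E_I ∈ (0,1): normal good (necessity).

0.62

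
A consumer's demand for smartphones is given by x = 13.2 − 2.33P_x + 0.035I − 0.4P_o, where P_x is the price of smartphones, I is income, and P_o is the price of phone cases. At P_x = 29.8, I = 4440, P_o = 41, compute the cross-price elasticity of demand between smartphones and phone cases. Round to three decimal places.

-0.198

Evaluating quantity at (P_x, I, P_o) gives x = 13.2 − 2.33(29.8) + 0.035(4440) − 0.4(41) = 13.2 − 69.434 + 155.4 − 16.4 = 82.766.
∂x/∂P_o = −0.4, so E_xy = -0.4·(41/82.766) ≈ -0.198.
E_xy < 0: the goods are complements.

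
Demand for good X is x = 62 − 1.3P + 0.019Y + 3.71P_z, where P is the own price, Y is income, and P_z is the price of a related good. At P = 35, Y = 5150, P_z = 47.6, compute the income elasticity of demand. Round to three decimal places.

x = 62 − 1.3(35) + 0.019(5150) + 3.71(47.6) = 62 − 45.5 + 97.85 + 176.596 = 290.946.
∂x/∂Y = +0.019, so E_I = 0.019·(5150/290.946) ≈ 0.336.
E_I ∈ (0,1): normal good (necessity).

0.336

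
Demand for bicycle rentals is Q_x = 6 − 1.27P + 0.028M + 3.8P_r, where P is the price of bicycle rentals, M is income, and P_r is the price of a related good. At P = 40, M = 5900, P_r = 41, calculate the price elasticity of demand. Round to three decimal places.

-0.184

At the given point, Q_x = 6 − 1.27(40) + 0.028(5900) + 3.8(41) = 6 − 50.8 + 165.2 + 155.8 = 276.2.
∂Q_x/∂P = −1.27, so E_p = (−1.27)·(40/276.2) ≈ -0.184.
|E_p| < 1: demand is inelastic.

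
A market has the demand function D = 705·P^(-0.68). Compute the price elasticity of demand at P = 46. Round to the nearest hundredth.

For a Cobb–Douglas (constant-elasticity) form D = A·P^α·…, the elasticity with respect to P equals the exponent α at every point.
Here the exponent on P is -0.68, so the price elasticity of demand is -0.68.

-0.68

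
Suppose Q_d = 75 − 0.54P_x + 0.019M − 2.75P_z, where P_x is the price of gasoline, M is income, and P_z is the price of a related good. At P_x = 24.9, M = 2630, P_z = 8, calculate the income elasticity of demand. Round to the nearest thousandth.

Q_d = 75 − 0.54(24.9) + 0.019(2630) − 2.75(8) = 75 − 13.446 + 49.97 − 22 = 89.524.
∂Q_d/∂M = +0.019, so E_I = 0.019·(2630/89.524) ≈ 0.558.
E_I ∈ (0,1): normal good (necessity).

0.558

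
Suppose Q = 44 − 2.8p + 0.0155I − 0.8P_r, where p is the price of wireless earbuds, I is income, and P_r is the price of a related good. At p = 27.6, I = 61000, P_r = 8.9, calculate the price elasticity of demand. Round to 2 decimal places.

-0.09

First evaluate Q: 44 − 2.8(27.6) + 0.0155(61000) − 0.8(8.9) = 44 − 77.28 + 945.5 − 7.12 = 905.1.
∂Q/∂p = −2.8, so E_p = (−2.8)·(27.6/905.1) ≈ -0.09.
|E_p| < 1: demand is inelastic.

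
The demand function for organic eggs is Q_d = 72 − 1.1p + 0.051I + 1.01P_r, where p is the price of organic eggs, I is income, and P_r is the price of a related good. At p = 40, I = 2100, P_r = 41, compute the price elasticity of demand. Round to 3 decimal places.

Substituting, Q_d = 72 − 1.1(40) + 0.051(2100) + 1.01(41) = 72 − 44 + 107.1 + 41.41 = 176.51.
∂Q_d/∂p = −1.1, so E_p = (−1.1)·(40/176.51) ≈ -0.249.
|E_p| < 1: demand is inelastic.

-0.249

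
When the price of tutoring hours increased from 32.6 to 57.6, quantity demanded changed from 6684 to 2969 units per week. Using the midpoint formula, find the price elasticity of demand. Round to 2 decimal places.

-1.39

%ΔQ = (2969 − 6684)/[(6684 + 2969)/2] = -3715/4826.5 ≈ -0.7697.
%ΔP = (57.6 − 32.6)/[(32.6 + 57.6)/2] = 25/45.1 ≈ 0.5543.
Arc elasticity E = %ΔQ/%ΔP ≈ -0.7697/0.5543 ≈ -1.39.
|E| > 1: demand is elastic over this range.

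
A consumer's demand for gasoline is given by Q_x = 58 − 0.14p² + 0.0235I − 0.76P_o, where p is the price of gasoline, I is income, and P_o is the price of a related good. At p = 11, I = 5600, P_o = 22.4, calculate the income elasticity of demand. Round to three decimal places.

0.846

At the given point, Q_x = 58 − 0.14(11)² + 0.0235(5600) − 0.76(22.4) = 58 − 16.94 + 131.6 − 17.024 = 155.636.
∂Q_x/∂I = +0.0235, so E_I = 0.0235·(5600/155.636) ≈ 0.846.
E_I ∈ (0,1): normal good (necessity).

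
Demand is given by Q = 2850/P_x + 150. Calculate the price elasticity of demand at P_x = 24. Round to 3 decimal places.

-0.442

At P_x = 24, Q = 268.75.
dQ/dP_x = −2850/P_x² = −4.9479.
Point elasticity E = (dQ/dP_x)·(P_x/Q) = -4.9479 × 24/268.75 ≈ -0.442.
|E| < 1, so demand is inelastic at this price.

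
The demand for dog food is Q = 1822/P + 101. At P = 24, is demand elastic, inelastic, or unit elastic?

At P = 24, Q = 176.9167.
dQ/dP = −1822/P² = −3.1632.
Point elasticity E = (dQ/dP)·(P/Q) = -3.1632 × 24/176.9167 ≈ -0.429.
|E| ≈ 0.429 < 1, so demand is inelastic.

inelastic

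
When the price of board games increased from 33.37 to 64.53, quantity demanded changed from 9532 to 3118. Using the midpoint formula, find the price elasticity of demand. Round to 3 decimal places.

%ΔQ = (3118 − 9532)/[(9532 + 3118)/2] = -6414/6325 ≈ -1.0141.
%ΔP = (64.53 − 33.37)/[(33.37 + 64.53)/2] = 31.16/48.95 ≈ 0.6366.
Arc elasticity E = %ΔQ/%ΔP ≈ -1.0141/0.6366 ≈ -1.593.
|E| > 1: demand is elastic over this range.

-1.593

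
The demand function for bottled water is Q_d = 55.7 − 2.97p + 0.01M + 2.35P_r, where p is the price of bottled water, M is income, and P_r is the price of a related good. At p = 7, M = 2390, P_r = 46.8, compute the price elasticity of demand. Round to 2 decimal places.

-0.12

Q_d = 55.7 − 2.97(7) + 0.01(2390) + 2.35(46.8) = 55.7 − 20.79 + 23.9 + 109.98 = 168.79.
∂Q_d/∂p = −2.97, so E_p = (−2.97)·(7/168.79) ≈ -0.12.
|E_p| < 1: demand is inelastic.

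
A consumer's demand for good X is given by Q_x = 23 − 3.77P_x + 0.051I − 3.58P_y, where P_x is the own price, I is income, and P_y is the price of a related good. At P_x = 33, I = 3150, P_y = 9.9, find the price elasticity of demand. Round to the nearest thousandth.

-5.228

Q_x = 23 − 3.77(33) + 0.051(3150) − 3.58(9.9) = 23 − 124.41 + 160.65 − 35.442 = 23.798.
∂Q_x/∂P_x = −3.77, so E_p = (−3.77)·(33/23.798) ≈ -5.228.
|E_p| > 1: demand is elastic.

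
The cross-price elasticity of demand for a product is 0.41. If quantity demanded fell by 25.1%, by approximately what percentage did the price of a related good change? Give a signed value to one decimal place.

-61.2

%ΔQ ≈ E × %ΔP_y ⇒ %ΔP_y = %ΔQ / E = (-25.1%)/(0.41) ≈ -61.2%.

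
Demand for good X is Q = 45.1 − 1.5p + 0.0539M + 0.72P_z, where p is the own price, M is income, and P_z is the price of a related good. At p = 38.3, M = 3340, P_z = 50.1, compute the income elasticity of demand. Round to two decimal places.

0.88

First evaluate Q: 45.1 − 1.5(38.3) + 0.0539(3340) + 0.72(50.1) = 45.1 − 57.45 + 180.026 + 36.072 = 203.748.
∂Q/∂M = +0.0539, so E_I = 0.0539·(3340/203.748) ≈ 0.88.
E_I ∈ (0,1): normal good (necessity).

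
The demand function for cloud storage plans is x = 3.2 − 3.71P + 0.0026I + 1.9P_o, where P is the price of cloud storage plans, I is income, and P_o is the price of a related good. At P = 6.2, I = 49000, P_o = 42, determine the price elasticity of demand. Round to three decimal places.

Evaluating quantity at (P, I, P_o) gives x = 3.2 − 3.71(6.2) + 0.0026(49000) + 1.9(42) = 3.2 − 23.002 + 127.4 + 79.8 = 187.398.
∂x/∂P = −3.71, so E_p = (−3.71)·(6.2/187.398) ≈ -0.123.
|E_p| < 1: demand is inelastic.

-0.123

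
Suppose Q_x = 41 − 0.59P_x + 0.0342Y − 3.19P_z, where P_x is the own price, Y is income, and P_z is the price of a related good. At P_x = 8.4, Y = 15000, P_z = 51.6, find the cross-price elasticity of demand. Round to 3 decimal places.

-0.428

At the given point, Q_x = 41 − 0.59(8.4) + 0.0342(15000) − 3.19(51.6) = 41 − 4.956 + 513 − 164.604 = 384.44.
∂Q_x/∂P_z = −3.19, so E_xy = -3.19·(51.6/384.44) ≈ -0.428.
E_xy < 0: the goods are complements.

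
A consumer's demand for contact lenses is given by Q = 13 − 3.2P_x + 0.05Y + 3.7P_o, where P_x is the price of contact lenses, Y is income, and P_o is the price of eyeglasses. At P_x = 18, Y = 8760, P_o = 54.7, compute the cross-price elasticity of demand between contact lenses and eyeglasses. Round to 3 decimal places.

0.340

Substituting, Q = 13 − 3.2(18) + 0.05(8760) + 3.7(54.7) = 13 − 57.6 + 438 + 202.39 = 595.79.
∂Q/∂P_o = +3.7, so E_xy = 3.7·(54.7/595.79) ≈ 0.340.
E_xy > 0: the goods are substitutes.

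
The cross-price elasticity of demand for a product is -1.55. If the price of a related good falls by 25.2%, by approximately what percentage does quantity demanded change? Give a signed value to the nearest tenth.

%ΔQ ≈ E × %ΔP_y = (-1.55) × (-25.2%) ≈ 39.1%.

39.1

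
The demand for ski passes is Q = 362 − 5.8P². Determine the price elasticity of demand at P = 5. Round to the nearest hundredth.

At P = 5, Q = 217.
dQ/dP = −2·5.8·P = −58.
Point elasticity E = (dQ/dP)·(P/Q) = -58 × 5/217 ≈ -1.34.
|E| > 1, so demand is elastic at this price.

-1.34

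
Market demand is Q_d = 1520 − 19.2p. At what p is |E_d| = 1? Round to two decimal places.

39.58

For linear demand Q_d = a − bp, E = −bp/(a − bp). |E| = 1 ⇒ bp = a − bp ⇒ p = a/(2b).
p = 1520/(2·19.2) ≈ 39.58.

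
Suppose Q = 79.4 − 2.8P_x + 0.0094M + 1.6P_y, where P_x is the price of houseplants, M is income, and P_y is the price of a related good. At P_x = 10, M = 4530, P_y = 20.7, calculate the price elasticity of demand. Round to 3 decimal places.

Substituting, Q = 79.4 − 2.8(10) + 0.0094(4530) + 1.6(20.7) = 79.4 − 28 + 42.582 + 33.12 = 127.102.
∂Q/∂P_x = −2.8, so E_p = (−2.8)·(10/127.102) ≈ -0.220.
|E_p| < 1: demand is inelastic.

-0.220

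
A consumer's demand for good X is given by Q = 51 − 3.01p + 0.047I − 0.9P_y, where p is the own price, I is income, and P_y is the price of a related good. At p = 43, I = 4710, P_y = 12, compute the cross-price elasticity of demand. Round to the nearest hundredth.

Substituting, Q = 51 − 3.01(43) + 0.047(4710) − 0.9(12) = 51 − 129.43 + 221.37 − 10.8 = 132.14.
∂Q/∂P_y = −0.9, so E_xy = -0.9·(12/132.14) ≈ -0.08.
E_xy < 0: the goods are complements.

-0.08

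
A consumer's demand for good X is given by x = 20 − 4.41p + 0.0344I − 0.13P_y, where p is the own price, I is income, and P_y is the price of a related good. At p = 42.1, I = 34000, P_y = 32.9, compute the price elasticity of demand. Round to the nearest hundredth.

-0.19

x = 20 − 4.41(42.1) + 0.0344(34000) − 0.13(32.9) = 20 − 185.661 + 1169.6 − 4.277 = 999.662.
∂x/∂p = −4.41, so E_p = (−4.41)·(42.1/999.662) ≈ -0.19.
|E_p| < 1: demand is inelastic.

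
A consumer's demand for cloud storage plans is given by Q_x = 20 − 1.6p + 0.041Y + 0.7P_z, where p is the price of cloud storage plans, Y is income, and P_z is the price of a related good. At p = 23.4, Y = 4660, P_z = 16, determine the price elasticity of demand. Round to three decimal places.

Q_x = 20 − 1.6(23.4) + 0.041(4660) + 0.7(16) = 20 − 37.44 + 191.06 + 11.2 = 184.82.
∂Q_x/∂p = −1.6, so E_p = (−1.6)·(23.4/184.82) ≈ -0.203.
|E_p| < 1: demand is inelastic.

-0.203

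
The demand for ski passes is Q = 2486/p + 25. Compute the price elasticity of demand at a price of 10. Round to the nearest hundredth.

At p = 10, Q = 273.6.
dQ/dp = −2486/p² = −24.86.
Point elasticity E = (dQ/dp)·(p/Q) = -24.86 × 10/273.6 ≈ -0.91.
|E| < 1, so demand is inelastic at this price.

-0.91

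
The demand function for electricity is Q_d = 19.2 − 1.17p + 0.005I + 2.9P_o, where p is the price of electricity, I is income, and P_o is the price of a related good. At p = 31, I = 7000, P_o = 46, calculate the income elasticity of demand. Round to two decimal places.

0.23

Substituting, Q_d = 19.2 − 1.17(31) + 0.005(7000) + 2.9(46) = 19.2 − 36.27 + 35 + 133.4 = 151.33.
∂Q_d/∂I = +0.005, so E_I = 0.005·(7000/151.33) ≈ 0.23.
E_I ∈ (0,1): normal good (necessity).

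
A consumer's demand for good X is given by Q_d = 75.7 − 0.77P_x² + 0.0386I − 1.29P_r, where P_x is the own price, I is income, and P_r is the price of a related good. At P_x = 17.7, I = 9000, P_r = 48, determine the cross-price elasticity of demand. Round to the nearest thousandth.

Evaluating quantity at (P_x, I, P_r) gives Q_d = 75.7 − 0.77(17.7)² + 0.0386(9000) − 1.29(48) = 75.7 − 241.2333 + 347.4 − 61.92 = 119.9467.
∂Q_d/∂P_r = −1.29, so E_xy = -1.29·(48/119.9467) ≈ -0.516.
E_xy < 0: the goods are complements.

-0.516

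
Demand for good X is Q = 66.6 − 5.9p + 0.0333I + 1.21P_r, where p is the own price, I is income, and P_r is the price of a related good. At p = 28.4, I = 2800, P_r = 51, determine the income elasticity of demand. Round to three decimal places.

1.727

First evaluate Q: 66.6 − 5.9(28.4) + 0.0333(2800) + 1.21(51) = 66.6 − 167.56 + 93.24 + 61.71 = 53.99.
∂Q/∂I = +0.0333, so E_I = 0.0333·(2800/53.99) ≈ 1.727.
E_I > 1: normal good (luxury).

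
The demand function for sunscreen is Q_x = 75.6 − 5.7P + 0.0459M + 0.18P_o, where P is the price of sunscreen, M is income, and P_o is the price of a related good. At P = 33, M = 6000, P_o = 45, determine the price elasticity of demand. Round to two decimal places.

Substituting, Q_x = 75.6 − 5.7(33) + 0.0459(6000) + 0.18(45) = 75.6 − 188.1 + 275.4 + 8.1 = 171.
∂Q_x/∂P = −5.7, so E_p = (−5.7)·(33/171) ≈ -1.10.
|E_p| > 1: demand is elastic.

-1.10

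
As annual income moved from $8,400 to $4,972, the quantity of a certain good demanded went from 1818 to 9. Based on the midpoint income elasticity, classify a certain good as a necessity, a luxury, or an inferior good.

luxury

%ΔQ = (9 − 1818)/[(1818+9)/2] = -1809/913.5 ≈ -1.9803.
%ΔI = (4,972 − 8,400)/[(8,400+4,972)/2] = -3428/6686 ≈ -0.5127.
E_I = %ΔQ/%ΔI ≈ 3.862.
E_I > 1: normal good (luxury).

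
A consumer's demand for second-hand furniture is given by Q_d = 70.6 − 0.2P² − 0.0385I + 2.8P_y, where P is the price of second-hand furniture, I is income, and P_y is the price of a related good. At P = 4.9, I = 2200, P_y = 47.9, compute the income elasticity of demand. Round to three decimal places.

-0.735

Substituting, Q_d = 70.6 − 0.2(4.9)² − 0.0385(2200) + 2.8(47.9) = 70.6 − 4.802 − 84.7 + 134.12 = 115.218.
∂Q_d/∂I = −0.0385, so E_I = -0.0385·(2200/115.218) ≈ -0.735.
E_I < 0: inferior good.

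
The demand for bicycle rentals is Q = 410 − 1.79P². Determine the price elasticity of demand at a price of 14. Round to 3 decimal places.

-11.861

At P = 14, Q = 59.16.
dQ/dP = −2·1.79·P = −50.12.
Point elasticity E = (dQ/dP)·(P/Q) = -50.12 × 14/59.16 ≈ -11.861.
|E| > 1, so demand is elastic at this price.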